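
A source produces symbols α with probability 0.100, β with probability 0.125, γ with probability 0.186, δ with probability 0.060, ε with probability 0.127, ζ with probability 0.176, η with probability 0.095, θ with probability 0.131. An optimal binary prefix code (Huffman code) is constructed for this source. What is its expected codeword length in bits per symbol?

Repeatedly combine the two least-probable nodes; the expected code length is the sum of the merged weights.
merge 3/50 + 19/200 → 31/200
merge 1/10 + 1/8 → 9/40
merge 127/1000 + 131/1000 → 129/500
merge 31/200 + 22/125 → 331/1000
merge 93/500 + 9/40 → 411/1000
merge 129/500 + 331/1000 → 589/1000
merge 411/1000 + 589/1000 → 1
L = 31/200 + 9/40 + 129/500 + 331/1000 + 411/1000 + 589/1000 + 1 = 2969/1000 = 2.969 bits/symbol.

2.969 bits/symbol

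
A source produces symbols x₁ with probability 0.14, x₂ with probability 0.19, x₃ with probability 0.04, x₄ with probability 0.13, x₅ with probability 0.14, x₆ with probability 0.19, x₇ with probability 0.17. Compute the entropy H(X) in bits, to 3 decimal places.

H = −Σ pᵢ log₂ pᵢ.
−0.14·log₂(0.14) = 0.3971
−0.19·log₂(0.19) = 0.4552
−0.04·log₂(0.04) = 0.1858
−0.13·log₂(0.13) = 0.3826
−0.14·log₂(0.14) = 0.3971
−0.19·log₂(0.19) = 0.4552
−0.17·log₂(0.17) = 0.4346
Sum ≈ 2.7077 → 2.708 bits.

2.708 bits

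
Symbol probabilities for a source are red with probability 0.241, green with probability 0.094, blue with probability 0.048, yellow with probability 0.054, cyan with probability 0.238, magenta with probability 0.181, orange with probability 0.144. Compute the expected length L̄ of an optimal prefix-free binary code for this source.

Repeatedly combine the two least-probable nodes; the expected code length is the sum of the merged weights.
merge 6/125 + 27/500 → 51/500
merge 47/500 + 51/500 → 49/250
merge 18/125 + 181/1000 → 13/40
merge 49/250 + 119/500 → 217/500
merge 241/1000 + 13/40 → 283/500
merge 217/500 + 283/500 → 1
L = 51/500 + 49/250 + 13/40 + 217/500 + 283/500 + 1 = 2623/1000 = 2.623 bits/symbol.

2.623 bits/symbol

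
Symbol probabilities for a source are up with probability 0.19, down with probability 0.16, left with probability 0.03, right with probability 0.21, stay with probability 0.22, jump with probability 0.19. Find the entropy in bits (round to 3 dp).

H = −Σ pᵢ log₂ pᵢ.
−0.19·log₂(0.19) = 0.4552
−0.16·log₂(0.16) = 0.4230
−0.03·log₂(0.03) = 0.1518
−0.21·log₂(0.21) = 0.4728
−0.22·log₂(0.22) = 0.4806
−0.19·log₂(0.19) = 0.4552
Sum ≈ 2.4386 → 2.439 bits.

2.439 bits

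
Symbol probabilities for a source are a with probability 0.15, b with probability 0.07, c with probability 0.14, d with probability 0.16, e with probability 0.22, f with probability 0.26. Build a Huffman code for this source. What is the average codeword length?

Repeatedly combine the two least-probable nodes; the expected code length is the sum of the merged weights.
merge 7/100 + 7/50 → 21/100
merge 3/20 + 4/25 → 31/100
merge 21/100 + 11/50 → 43/100
merge 13/50 + 31/100 → 57/100
merge 43/100 + 57/100 → 1
L = 21/100 + 31/100 + 43/100 + 57/100 + 1 = 63/25 = 2.52 bits/symbol.

2.52 bits/symbol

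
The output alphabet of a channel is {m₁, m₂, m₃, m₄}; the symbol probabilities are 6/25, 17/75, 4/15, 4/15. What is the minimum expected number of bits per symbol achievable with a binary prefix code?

Repeatedly combine the two least-probable nodes; the expected code length is the sum of the merged weights.
merge 17/75 + 6/25 → 7/15
merge 4/15 + 4/15 → 8/15
merge 7/15 + 8/15 → 1
L = 7/15 + 8/15 + 1 = 2 bits/symbol.

2 bits/symbol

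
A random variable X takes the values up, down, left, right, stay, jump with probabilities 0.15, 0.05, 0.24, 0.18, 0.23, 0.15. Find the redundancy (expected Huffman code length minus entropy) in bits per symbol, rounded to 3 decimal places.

0.066 bits

Entropy H = −Σ p log₂ p ≈ 2.4643 bits.
Huffman merges: 1/20+3/20→1/5; 3/20+9/50→33/100; 1/5+23/100→43/100; 6/25+33/100→57/100; 43/100+57/100→1. L = 253/100 ≈ 2.5300.
L − H = 2.5300 − 2.4643 = 0.066 bits.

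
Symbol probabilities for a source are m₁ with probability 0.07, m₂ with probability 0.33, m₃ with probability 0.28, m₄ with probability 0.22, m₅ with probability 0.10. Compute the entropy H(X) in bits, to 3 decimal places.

H = −Σ pᵢ log₂ pᵢ.
−0.07·log₂(0.07) = 0.2686
−0.33·log₂(0.33) = 0.5278
−0.28·log₂(0.28) = 0.5142
−0.22·log₂(0.22) = 0.4806
−0.10·log₂(0.10) = 0.3322
Sum ≈ 2.1234 → 2.123 bits.

2.123 bits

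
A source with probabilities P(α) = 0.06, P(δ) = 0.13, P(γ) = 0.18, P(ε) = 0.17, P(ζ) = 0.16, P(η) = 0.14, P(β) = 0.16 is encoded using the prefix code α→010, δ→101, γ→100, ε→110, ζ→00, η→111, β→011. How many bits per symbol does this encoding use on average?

2.84 bits/symbol

L̄ = Σ pᵢ·ℓᵢ = 0.06·3 + 0.13·3 + 0.18·3 + 0.17·3 + 0.16·2 + 0.14·3 + 0.16·3 = 2.84 bits/symbol.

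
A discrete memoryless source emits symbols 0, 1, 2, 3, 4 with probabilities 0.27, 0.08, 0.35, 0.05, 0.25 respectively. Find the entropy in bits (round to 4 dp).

2.0477 bits

H = −Σ pᵢ log₂ pᵢ.
−0.27·log₂(0.27) = 0.5100
−0.08·log₂(0.08) = 0.2915
−0.35·log₂(0.35) = 0.5301
−0.05·log₂(0.05) = 0.2161
−0.25·log₂(0.25) = 0.5000
Sum ≈ 2.0477 → 2.0477 bits.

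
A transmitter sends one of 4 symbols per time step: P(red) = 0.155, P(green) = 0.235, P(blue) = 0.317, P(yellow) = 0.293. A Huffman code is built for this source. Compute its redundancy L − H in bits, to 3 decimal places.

0.048 bits

Entropy H = −Σ p log₂ p ≈ 1.9522 bits.
Huffman merges: 31/200+47/200→39/100; 293/1000+317/1000→61/100; 39/100+61/100→1. L = 2 ≈ 2.0000.
L − H = 2.0000 − 1.9522 = 0.048 bits.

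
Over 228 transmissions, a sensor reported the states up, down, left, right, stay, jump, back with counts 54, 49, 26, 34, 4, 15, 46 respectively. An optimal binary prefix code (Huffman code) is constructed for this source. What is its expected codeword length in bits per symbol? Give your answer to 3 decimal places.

2.627 bits/symbol

Probabilities are the counts divided by 228.
Repeatedly combine the two least-probable nodes; the expected code length is the sum of the merged weights.
merge 1/57 + 5/76 → 1/12
merge 1/12 + 13/114 → 15/76
merge 17/114 + 15/76 → 79/228
merge 23/114 + 49/228 → 5/12
merge 9/38 + 79/228 → 7/12
merge 5/12 + 7/12 → 1
L = 1/12 + 15/76 + 79/228 + 5/12 + 7/12 + 1 = 599/228 ≈ 2.627 bits/symbol.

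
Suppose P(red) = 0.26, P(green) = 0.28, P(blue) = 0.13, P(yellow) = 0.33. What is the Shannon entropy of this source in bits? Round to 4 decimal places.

1.9300 bits

H = −Σ pᵢ log₂ pᵢ.
−0.26·log₂(0.26) = 0.5053
−0.28·log₂(0.28) = 0.5142
−0.13·log₂(0.13) = 0.3826
−0.33·log₂(0.33) = 0.5278
Sum ≈ 1.9300 → 1.9300 bits.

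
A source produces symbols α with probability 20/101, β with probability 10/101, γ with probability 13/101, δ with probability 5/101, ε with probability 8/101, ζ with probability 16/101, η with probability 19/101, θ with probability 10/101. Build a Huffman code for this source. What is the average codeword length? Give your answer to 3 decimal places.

2.931 bits/symbol

Repeatedly combine the two least-probable nodes; the expected code length is the sum of the merged weights.
merge 5/101 + 8/101 → 13/101
merge 10/101 + 10/101 → 20/101
merge 13/101 + 13/101 → 26/101
merge 16/101 + 19/101 → 35/101
merge 20/101 + 20/101 → 40/101
merge 26/101 + 35/101 → 61/101
merge 40/101 + 61/101 → 1
L = 13/101 + 20/101 + 26/101 + 35/101 + 40/101 + 61/101 + 1 = 296/101 ≈ 2.931 bits/symbol.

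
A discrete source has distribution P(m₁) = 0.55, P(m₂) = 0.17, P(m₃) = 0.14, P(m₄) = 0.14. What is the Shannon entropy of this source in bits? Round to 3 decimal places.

H = −Σ pᵢ log₂ pᵢ.
−0.55·log₂(0.55) = 0.4744
−0.17·log₂(0.17) = 0.4346
−0.14·log₂(0.14) = 0.3971
−0.14·log₂(0.14) = 0.3971
Sum ≈ 1.7032 → 1.703 bits.

1.703 bits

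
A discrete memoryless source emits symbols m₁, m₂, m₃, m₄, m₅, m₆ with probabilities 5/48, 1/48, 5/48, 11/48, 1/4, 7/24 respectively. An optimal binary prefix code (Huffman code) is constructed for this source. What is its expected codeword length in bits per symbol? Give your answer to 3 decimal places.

2.354 bits/symbol

Repeatedly combine the two least-probable nodes; the expected code length is the sum of the merged weights.
merge 1/48 + 5/48 → 1/8
merge 5/48 + 1/8 → 11/48
merge 11/48 + 11/48 → 11/24
merge 1/4 + 7/24 → 13/24
merge 11/24 + 13/24 → 1
L = 1/8 + 11/48 + 11/24 + 13/24 + 1 = 113/48 ≈ 2.354 bits/symbol.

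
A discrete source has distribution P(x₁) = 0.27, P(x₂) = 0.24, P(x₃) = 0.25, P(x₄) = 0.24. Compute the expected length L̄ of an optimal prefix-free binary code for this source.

2 bits/symbol

Repeatedly combine the two least-probable nodes; the expected code length is the sum of the merged weights.
merge 6/25 + 6/25 → 12/25
merge 1/4 + 27/100 → 13/25
merge 12/25 + 13/25 → 1
L = 12/25 + 13/25 + 1 = 2 bits/symbol.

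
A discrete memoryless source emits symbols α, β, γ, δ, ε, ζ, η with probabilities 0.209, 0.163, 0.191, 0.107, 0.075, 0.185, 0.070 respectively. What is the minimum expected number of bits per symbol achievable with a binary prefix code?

2.745 bits/symbol

Repeatedly combine the two least-probable nodes; the expected code length is the sum of the merged weights.
merge 7/100 + 3/40 → 29/200
merge 107/1000 + 29/200 → 63/250
merge 163/1000 + 37/200 → 87/250
merge 191/1000 + 209/1000 → 2/5
merge 63/250 + 87/250 → 3/5
merge 2/5 + 3/5 → 1
L = 29/200 + 63/250 + 87/250 + 2/5 + 3/5 + 1 = 549/200 = 2.745 bits/symbol.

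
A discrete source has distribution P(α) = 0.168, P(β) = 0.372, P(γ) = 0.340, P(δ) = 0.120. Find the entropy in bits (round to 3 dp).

H = −Σ pᵢ log₂ pᵢ.
−0.168·log₂(0.168) = 0.4323
−0.372·log₂(0.372) = 0.5307
−0.340·log₂(0.340) = 0.5292
−0.120·log₂(0.120) = 0.3671
Sum ≈ 1.8593 → 1.859 bits.

1.859 bits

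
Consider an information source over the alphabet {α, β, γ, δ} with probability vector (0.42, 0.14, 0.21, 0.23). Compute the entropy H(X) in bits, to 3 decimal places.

1.883 bits

H = −Σ pᵢ log₂ pᵢ.
−0.42·log₂(0.42) = 0.5256
−0.14·log₂(0.14) = 0.3971
−0.21·log₂(0.21) = 0.4728
−0.23·log₂(0.23) = 0.4877
Sum ≈ 1.8832 → 1.883 bits.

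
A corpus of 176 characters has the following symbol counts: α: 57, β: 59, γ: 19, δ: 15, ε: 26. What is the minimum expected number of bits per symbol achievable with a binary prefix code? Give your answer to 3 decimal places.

Probabilities are the counts divided by 176.
Repeatedly combine the two least-probable nodes; the expected code length is the sum of the merged weights.
merge 15/176 + 19/176 → 17/88
merge 13/88 + 17/88 → 15/44
merge 57/176 + 59/176 → 29/44
merge 15/44 + 29/44 → 1
L = 17/88 + 15/44 + 29/44 + 1 = 193/88 ≈ 2.193 bits/symbol.

2.193 bits/symbol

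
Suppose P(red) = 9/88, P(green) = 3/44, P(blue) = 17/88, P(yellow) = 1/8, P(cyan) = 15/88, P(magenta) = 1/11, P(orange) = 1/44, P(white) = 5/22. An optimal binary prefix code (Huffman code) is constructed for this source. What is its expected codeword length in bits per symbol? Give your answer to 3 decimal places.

2.852 bits/symbol

Repeatedly combine the two least-probable nodes; the expected code length is the sum of the merged weights.
merge 1/44 + 3/44 → 1/11
merge 1/11 + 1/11 → 2/11
merge 9/88 + 1/8 → 5/22
merge 15/88 + 2/11 → 31/88
merge 17/88 + 5/22 → 37/88
merge 5/22 + 31/88 → 51/88
merge 37/88 + 51/88 → 1
L = 1/11 + 2/11 + 5/22 + 31/88 + 37/88 + 51/88 + 1 = 251/88 ≈ 2.852 bits/symbol.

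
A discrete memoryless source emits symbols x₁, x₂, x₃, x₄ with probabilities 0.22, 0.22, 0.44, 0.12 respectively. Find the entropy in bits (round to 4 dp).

H = −Σ pᵢ log₂ pᵢ.
−0.22·log₂(0.22) = 0.4806
−0.22·log₂(0.22) = 0.4806
−0.44·log₂(0.44) = 0.5211
−0.12·log₂(0.12) = 0.3671
Sum ≈ 1.8494 → 1.8494 bits.

1.8494 bits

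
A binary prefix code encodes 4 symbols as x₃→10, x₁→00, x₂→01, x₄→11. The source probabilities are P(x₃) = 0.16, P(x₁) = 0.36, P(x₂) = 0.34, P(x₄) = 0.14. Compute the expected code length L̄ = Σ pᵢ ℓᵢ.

2 bits/symbol

L̄ = Σ pᵢ·ℓᵢ = 0.16·2 + 0.36·2 + 0.34·2 + 0.14·2 = 2 bits/symbol.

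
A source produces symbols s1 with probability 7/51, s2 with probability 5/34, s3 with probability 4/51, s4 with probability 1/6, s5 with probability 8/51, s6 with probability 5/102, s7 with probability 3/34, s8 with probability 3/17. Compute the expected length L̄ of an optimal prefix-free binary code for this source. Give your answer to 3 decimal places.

Repeatedly combine the two least-probable nodes; the expected code length is the sum of the merged weights.
merge 5/102 + 4/51 → 13/102
merge 3/34 + 13/102 → 11/51
merge 7/51 + 5/34 → 29/102
merge 8/51 + 1/6 → 11/34
merge 3/17 + 11/51 → 20/51
merge 29/102 + 11/34 → 31/51
merge 20/51 + 31/51 → 1
L = 13/102 + 11/51 + 29/102 + 11/34 + 20/51 + 31/51 + 1 = 301/102 ≈ 2.951 bits/symbol.

2.951 bits/symbol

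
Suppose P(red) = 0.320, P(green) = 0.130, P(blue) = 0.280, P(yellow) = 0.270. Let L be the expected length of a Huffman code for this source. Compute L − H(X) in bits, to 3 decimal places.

Entropy H = −Σ p log₂ p ≈ 1.9329 bits.
Huffman merges: 13/100+27/100→2/5; 7/25+8/25→3/5; 2/5+3/5→1. L = 2 ≈ 2.0000.
L − H = 2.0000 − 1.9329 = 0.067 bits.

0.067 bits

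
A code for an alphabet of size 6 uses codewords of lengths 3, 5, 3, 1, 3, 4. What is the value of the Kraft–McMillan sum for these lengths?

0.96875

With common denominator 2^5 = 32: Σ 2^(−ℓᵢ) = 4/32 + 1/32 + 4/32 + 16/32 + 4/32 + 2/32 = 31/32 = 0.96875.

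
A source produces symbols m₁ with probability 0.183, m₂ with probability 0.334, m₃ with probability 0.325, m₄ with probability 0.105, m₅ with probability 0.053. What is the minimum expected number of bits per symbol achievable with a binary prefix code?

Repeatedly combine the two least-probable nodes; the expected code length is the sum of the merged weights.
merge 53/1000 + 21/200 → 79/500
merge 79/500 + 183/1000 → 341/1000
merge 13/40 + 167/500 → 659/1000
merge 341/1000 + 659/1000 → 1
L = 79/500 + 341/1000 + 659/1000 + 1 = 1079/500 = 2.158 bits/symbol.

2.158 bits/symbol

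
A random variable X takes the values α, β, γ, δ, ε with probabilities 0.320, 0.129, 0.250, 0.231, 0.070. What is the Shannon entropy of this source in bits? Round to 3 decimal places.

H = −Σ pᵢ log₂ pᵢ.
−0.320·log₂(0.320) = 0.5260
−0.129·log₂(0.129) = 0.3811
−0.250·log₂(0.250) = 0.5000
−0.231·log₂(0.231) = 0.4883
−0.070·log₂(0.070) = 0.2686
Sum ≈ 2.1641 → 2.164 bits.

2.164 bits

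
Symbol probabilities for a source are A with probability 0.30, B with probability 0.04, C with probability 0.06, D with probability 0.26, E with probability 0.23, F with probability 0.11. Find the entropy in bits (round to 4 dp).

H = −Σ pᵢ log₂ pᵢ.
−0.30·log₂(0.30) = 0.5211
−0.04·log₂(0.04) = 0.1858
−0.06·log₂(0.06) = 0.2435
−0.26·log₂(0.26) = 0.5053
−0.23·log₂(0.23) = 0.4877
−0.11·log₂(0.11) = 0.3503
Sum ≈ 2.2936 → 2.2936 bits.

2.2936 bits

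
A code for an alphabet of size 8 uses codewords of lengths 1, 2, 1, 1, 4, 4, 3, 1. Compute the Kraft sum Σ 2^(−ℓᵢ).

2.5

With common denominator 2^4 = 16: Σ 2^(−ℓᵢ) = 8/16 + 4/16 + 8/16 + 8/16 + 1/16 + 1/16 + 2/16 + 8/16 = 40/16 = 2.5.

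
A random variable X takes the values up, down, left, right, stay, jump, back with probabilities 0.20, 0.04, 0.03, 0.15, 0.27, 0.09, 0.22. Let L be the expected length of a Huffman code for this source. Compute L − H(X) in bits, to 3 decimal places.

0.024 bits

Entropy H = −Σ p log₂ p ≈ 2.5157 bits.
Huffman merges: 3/100+1/25→7/100; 7/100+9/100→4/25; 3/20+4/25→31/100; 1/5+11/50→21/50; 27/100+31/100→29/50; 21/50+29/50→1. L = 127/50 ≈ 2.5400.
L − H = 2.5400 − 2.5157 = 0.024 bits.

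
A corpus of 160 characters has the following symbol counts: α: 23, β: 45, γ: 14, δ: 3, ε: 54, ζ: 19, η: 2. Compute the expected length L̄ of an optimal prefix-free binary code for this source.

Probabilities are the counts divided by 160.
Repeatedly combine the two least-probable nodes; the expected code length is the sum of the merged weights.
merge 1/80 + 3/160 → 1/32
merge 1/32 + 7/80 → 19/160
merge 19/160 + 19/160 → 19/80
merge 23/160 + 19/80 → 61/160
merge 9/32 + 27/80 → 99/160
merge 61/160 + 99/160 → 1
L = 1/32 + 19/160 + 19/80 + 61/160 + 99/160 + 1 = 191/80 = 2.3875 bits/symbol.

2.3875 bits/symbol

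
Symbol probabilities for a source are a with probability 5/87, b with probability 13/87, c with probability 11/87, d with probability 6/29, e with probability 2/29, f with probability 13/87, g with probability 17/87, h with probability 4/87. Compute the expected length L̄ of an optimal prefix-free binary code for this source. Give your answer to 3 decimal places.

Repeatedly combine the two least-probable nodes; the expected code length is the sum of the merged weights.
merge 4/87 + 5/87 → 3/29
merge 2/29 + 3/29 → 5/29
merge 11/87 + 13/87 → 8/29
merge 13/87 + 5/29 → 28/87
merge 17/87 + 6/29 → 35/87
merge 8/29 + 28/87 → 52/87
merge 35/87 + 52/87 → 1
L = 3/29 + 5/29 + 8/29 + 28/87 + 35/87 + 52/87 + 1 = 250/87 ≈ 2.874 bits/symbol.

2.874 bits/symbol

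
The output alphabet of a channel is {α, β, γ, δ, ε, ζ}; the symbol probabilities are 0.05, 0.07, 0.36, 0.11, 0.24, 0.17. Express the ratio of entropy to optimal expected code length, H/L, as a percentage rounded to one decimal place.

97.6%

Entropy H = −Σ p log₂ p ≈ 2.2943 bits.
Huffman merges: 1/20+7/100→3/25; 11/100+3/25→23/100; 17/100+23/100→2/5; 6/25+9/25→3/5; 2/5+3/5→1. L = 47/20 ≈ 2.3500.
Efficiency = H/L = 2.2943/2.3500 = 97.6%.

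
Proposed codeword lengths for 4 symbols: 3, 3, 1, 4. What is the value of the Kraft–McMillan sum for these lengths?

0.8125

With common denominator 2^4 = 16: Σ 2^(−ℓᵢ) = 2/16 + 2/16 + 8/16 + 1/16 = 13/16 = 0.8125.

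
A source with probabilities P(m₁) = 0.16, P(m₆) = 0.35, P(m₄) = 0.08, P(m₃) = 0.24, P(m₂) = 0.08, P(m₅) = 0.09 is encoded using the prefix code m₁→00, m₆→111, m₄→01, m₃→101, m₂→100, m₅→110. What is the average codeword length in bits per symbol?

2.76 bits/symbol

L̄ = Σ pᵢ·ℓᵢ = 0.16·2 + 0.35·3 + 0.08·2 + 0.24·3 + 0.08·3 + 0.09·3 = 2.76 bits/symbol.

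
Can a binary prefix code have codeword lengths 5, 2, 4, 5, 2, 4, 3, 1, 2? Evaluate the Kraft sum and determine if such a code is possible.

1.5625; no

With common denominator 2^5 = 32: Σ 2^(−ℓᵢ) = 1/32 + 8/32 + 2/32 + 1/32 + 8/32 + 2/32 + 4/32 + 16/32 + 8/32 = 50/32 = 1.5625.
Kraft's inequality requires Σ ≤ 1; here Σ = 1.5625 > 1, so no such prefix code exists.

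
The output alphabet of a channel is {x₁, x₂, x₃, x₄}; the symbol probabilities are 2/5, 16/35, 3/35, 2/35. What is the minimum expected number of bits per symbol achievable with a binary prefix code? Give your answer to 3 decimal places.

Repeatedly combine the two least-probable nodes; the expected code length is the sum of the merged weights.
merge 2/35 + 3/35 → 1/7
merge 1/7 + 2/5 → 19/35
merge 16/35 + 19/35 → 1
L = 1/7 + 19/35 + 1 = 59/35 ≈ 1.686 bits/symbol.

1.686 bits/symbol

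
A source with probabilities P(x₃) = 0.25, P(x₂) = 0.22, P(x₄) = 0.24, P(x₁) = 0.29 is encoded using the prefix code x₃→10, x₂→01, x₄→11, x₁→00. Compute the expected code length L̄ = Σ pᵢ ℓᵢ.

L̄ = Σ pᵢ·ℓᵢ = 0.25·2 + 0.22·2 + 0.24·2 + 0.29·2 = 2 bits/symbol.

2 bits/symbol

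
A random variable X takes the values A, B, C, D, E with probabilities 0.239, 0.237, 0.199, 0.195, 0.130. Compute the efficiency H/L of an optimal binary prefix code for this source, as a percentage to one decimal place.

Entropy H = −Σ p log₂ p ≈ 2.2918 bits.
Huffman merges: 13/100+39/200→13/40; 199/1000+237/1000→109/250; 239/1000+13/40→141/250; 109/250+141/250→1. L = 93/40 ≈ 2.3250.
Efficiency = H/L = 2.2918/2.3250 = 98.6%.

98.6%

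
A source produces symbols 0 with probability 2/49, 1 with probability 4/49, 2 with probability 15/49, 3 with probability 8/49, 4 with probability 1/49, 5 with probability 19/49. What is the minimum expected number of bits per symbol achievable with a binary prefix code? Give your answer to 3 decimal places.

2.122 bits/symbol

Repeatedly combine the two least-probable nodes; the expected code length is the sum of the merged weights.
merge 1/49 + 2/49 → 3/49
merge 3/49 + 4/49 → 1/7
merge 1/7 + 8/49 → 15/49
merge 15/49 + 15/49 → 30/49
merge 19/49 + 30/49 → 1
L = 3/49 + 1/7 + 15/49 + 30/49 + 1 = 104/49 ≈ 2.122 bits/symbol.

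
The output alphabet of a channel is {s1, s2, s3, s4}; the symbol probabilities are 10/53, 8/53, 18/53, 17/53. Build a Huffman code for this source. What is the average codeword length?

2 bits/symbol

Repeatedly combine the two least-probable nodes; the expected code length is the sum of the merged weights.
merge 8/53 + 10/53 → 18/53
merge 17/53 + 18/53 → 35/53
merge 18/53 + 35/53 → 1
L = 18/53 + 35/53 + 1 = 2 bits/symbol.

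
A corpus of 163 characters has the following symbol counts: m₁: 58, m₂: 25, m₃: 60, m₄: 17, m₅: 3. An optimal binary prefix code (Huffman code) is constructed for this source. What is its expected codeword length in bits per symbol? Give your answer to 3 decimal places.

2.031 bits/symbol

Probabilities are the counts divided by 163.
Repeatedly combine the two least-probable nodes; the expected code length is the sum of the merged weights.
merge 3/163 + 17/163 → 20/163
merge 20/163 + 25/163 → 45/163
merge 45/163 + 58/163 → 103/163
merge 60/163 + 103/163 → 1
L = 20/163 + 45/163 + 103/163 + 1 = 331/163 ≈ 2.031 bits/symbol.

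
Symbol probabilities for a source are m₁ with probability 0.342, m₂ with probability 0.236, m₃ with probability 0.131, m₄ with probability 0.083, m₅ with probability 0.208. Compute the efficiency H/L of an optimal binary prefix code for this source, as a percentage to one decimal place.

Entropy H = −Σ p log₂ p ≈ 2.1744 bits.
Huffman merges: 83/1000+131/1000→107/500; 26/125+107/500→211/500; 59/250+171/500→289/500; 211/500+289/500→1. L = 1107/500 ≈ 2.2140.
Efficiency = H/L = 2.1744/2.2140 = 98.2%.

98.2%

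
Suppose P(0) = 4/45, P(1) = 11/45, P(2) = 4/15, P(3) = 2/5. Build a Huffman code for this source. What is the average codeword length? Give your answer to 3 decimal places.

Repeatedly combine the two least-probable nodes; the expected code length is the sum of the merged weights.
merge 4/45 + 11/45 → 1/3
merge 4/15 + 1/3 → 3/5
merge 2/5 + 3/5 → 1
L = 1/3 + 3/5 + 1 = 29/15 ≈ 1.933 bits/symbol.

1.933 bits/symbol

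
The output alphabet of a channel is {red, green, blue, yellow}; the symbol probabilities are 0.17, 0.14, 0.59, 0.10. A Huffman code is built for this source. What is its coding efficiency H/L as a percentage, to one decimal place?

Entropy H = −Σ p log₂ p ≈ 1.6130 bits.
Huffman merges: 1/10+7/50→6/25; 17/100+6/25→41/100; 41/100+59/100→1. L = 33/20 ≈ 1.6500.
Efficiency = H/L = 1.6130/1.6500 = 97.8%.

97.8%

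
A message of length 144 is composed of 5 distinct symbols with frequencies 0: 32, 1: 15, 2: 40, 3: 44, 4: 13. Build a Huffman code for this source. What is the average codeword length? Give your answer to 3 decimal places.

2.194 bits/symbol

Probabilities are the counts divided by 144.
Repeatedly combine the two least-probable nodes; the expected code length is the sum of the merged weights.
merge 13/144 + 5/48 → 7/36
merge 7/36 + 2/9 → 5/12
merge 5/18 + 11/36 → 7/12
merge 5/12 + 7/12 → 1
L = 7/36 + 5/12 + 7/12 + 1 = 79/36 ≈ 2.194 bits/symbol.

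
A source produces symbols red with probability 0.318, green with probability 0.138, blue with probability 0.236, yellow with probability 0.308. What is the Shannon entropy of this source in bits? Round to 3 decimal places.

H = −Σ pᵢ log₂ pᵢ.
−0.318·log₂(0.318) = 0.5256
−0.138·log₂(0.138) = 0.3943
−0.236·log₂(0.236) = 0.4916
−0.308·log₂(0.308) = 0.5233
Sum ≈ 1.9348 → 1.935 bits.

1.935 bits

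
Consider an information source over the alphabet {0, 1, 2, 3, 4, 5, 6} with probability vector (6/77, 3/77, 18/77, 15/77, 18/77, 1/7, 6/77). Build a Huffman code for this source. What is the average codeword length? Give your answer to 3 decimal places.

Repeatedly combine the two least-probable nodes; the expected code length is the sum of the merged weights.
merge 3/77 + 6/77 → 9/77
merge 6/77 + 9/77 → 15/77
merge 1/7 + 15/77 → 26/77
merge 15/77 + 18/77 → 3/7
merge 18/77 + 26/77 → 4/7
merge 3/7 + 4/7 → 1
L = 9/77 + 15/77 + 26/77 + 3/7 + 4/7 + 1 = 204/77 ≈ 2.649 bits/symbol.

2.649 bits/symbol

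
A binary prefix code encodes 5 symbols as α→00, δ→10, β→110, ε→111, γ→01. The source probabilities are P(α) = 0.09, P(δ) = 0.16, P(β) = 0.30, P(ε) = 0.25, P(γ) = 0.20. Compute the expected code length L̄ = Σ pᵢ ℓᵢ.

2.55 bits/symbol

L̄ = Σ pᵢ·ℓᵢ = 0.09·2 + 0.16·2 + 0.30·3 + 0.25·3 + 0.20·2 = 2.55 bits/symbol.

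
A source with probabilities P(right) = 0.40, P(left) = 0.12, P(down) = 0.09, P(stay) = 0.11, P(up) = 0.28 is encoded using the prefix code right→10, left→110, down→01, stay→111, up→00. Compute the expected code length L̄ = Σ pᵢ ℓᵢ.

2.23 bits/symbol

L̄ = Σ pᵢ·ℓᵢ = 0.40·2 + 0.12·3 + 0.09·2 + 0.11·3 + 0.28·2 = 2.23 bits/symbol.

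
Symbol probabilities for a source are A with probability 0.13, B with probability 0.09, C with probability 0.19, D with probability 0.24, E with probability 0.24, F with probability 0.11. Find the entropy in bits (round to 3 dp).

2.489 bits

H = −Σ pᵢ log₂ pᵢ.
−0.13·log₂(0.13) = 0.3826
−0.09·log₂(0.09) = 0.3127
−0.19·log₂(0.19) = 0.4552
−0.24·log₂(0.24) = 0.4941
−0.24·log₂(0.24) = 0.4941
−0.11·log₂(0.11) = 0.3503
Sum ≈ 2.4891 → 2.489 bits.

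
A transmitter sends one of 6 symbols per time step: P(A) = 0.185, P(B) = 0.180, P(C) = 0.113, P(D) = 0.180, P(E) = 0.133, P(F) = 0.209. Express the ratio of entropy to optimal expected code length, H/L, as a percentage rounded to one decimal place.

Entropy H = −Σ p log₂ p ≈ 2.5555 bits.
Huffman merges: 113/1000+133/1000→123/500; 9/50+9/50→9/25; 37/200+209/1000→197/500; 123/500+9/25→303/500; 197/500+303/500→1. L = 1303/500 ≈ 2.6060.
Efficiency = H/L = 2.5555/2.6060 = 98.1%.

98.1%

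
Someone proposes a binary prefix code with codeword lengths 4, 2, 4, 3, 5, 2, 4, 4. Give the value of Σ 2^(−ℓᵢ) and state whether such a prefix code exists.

0.90625; yes

With common denominator 2^5 = 32: Σ 2^(−ℓᵢ) = 2/32 + 8/32 + 2/32 + 4/32 + 1/32 + 8/32 + 2/32 + 2/32 = 29/32 = 0.90625.
Kraft's inequality requires Σ ≤ 1; here Σ = 0.90625 ≤ 1, so such a prefix code exists.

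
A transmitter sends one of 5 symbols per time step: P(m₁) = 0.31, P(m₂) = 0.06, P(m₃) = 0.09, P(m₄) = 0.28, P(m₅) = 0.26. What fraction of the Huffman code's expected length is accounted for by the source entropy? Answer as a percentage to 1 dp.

97.7%

Entropy H = −Σ p log₂ p ≈ 2.0995 bits.
Huffman merges: 3/50+9/100→3/20; 3/20+13/50→41/100; 7/25+31/100→59/100; 41/100+59/100→1. L = 43/20 ≈ 2.1500.
Efficiency = H/L = 2.0995/2.1500 = 97.7%.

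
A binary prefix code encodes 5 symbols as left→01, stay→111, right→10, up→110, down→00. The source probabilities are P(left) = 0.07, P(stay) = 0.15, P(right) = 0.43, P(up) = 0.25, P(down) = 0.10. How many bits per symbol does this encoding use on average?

L̄ = Σ pᵢ·ℓᵢ = 0.07·2 + 0.15·3 + 0.43·2 + 0.25·3 + 0.10·2 = 2.4 bits/symbol.

2.4 bits/symbol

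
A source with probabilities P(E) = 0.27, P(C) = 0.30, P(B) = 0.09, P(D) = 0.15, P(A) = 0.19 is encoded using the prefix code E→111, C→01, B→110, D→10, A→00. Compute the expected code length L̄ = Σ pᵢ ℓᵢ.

2.36 bits/symbol

L̄ = Σ pᵢ·ℓᵢ = 0.27·3 + 0.30·2 + 0.09·3 + 0.15·2 + 0.19·2 = 2.36 bits/symbol.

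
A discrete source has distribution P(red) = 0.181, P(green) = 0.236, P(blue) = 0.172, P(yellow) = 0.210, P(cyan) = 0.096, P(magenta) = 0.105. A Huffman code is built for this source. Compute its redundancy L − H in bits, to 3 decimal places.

Entropy H = −Σ p log₂ p ≈ 2.5135 bits.
Huffman merges: 12/125+21/200→201/1000; 43/250+181/1000→353/1000; 201/1000+21/100→411/1000; 59/250+353/1000→589/1000; 411/1000+589/1000→1. L = 1277/500 ≈ 2.5540.
L − H = 2.5540 − 2.5135 = 0.040 bits.

0.040 bits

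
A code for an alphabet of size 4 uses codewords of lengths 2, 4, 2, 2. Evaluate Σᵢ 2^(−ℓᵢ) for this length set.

0.8125

With common denominator 2^4 = 16: Σ 2^(−ℓᵢ) = 4/16 + 1/16 + 4/16 + 4/16 = 13/16 = 0.8125.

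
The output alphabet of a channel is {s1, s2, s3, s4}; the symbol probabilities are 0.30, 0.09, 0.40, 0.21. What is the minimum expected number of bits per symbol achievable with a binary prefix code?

1.9 bits/symbol

Repeatedly combine the two least-probable nodes; the expected code length is the sum of the merged weights.
merge 9/100 + 21/100 → 3/10
merge 3/10 + 3/10 → 3/5
merge 2/5 + 3/5 → 1
L = 3/10 + 3/5 + 1 = 19/10 = 1.9 bits/symbol.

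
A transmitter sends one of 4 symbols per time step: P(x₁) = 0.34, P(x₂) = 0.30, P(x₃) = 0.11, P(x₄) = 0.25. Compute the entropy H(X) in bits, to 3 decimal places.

H = −Σ pᵢ log₂ pᵢ.
−0.34·log₂(0.34) = 0.5292
−0.30·log₂(0.30) = 0.5211
−0.11·log₂(0.11) = 0.3503
−0.25·log₂(0.25) = 0.5000
Sum ≈ 1.9006 → 1.901 bits.

1.901 bits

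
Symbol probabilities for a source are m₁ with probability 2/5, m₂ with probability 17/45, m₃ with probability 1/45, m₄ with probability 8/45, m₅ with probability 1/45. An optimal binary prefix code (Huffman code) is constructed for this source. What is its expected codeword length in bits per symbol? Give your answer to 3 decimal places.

Repeatedly combine the two least-probable nodes; the expected code length is the sum of the merged weights.
merge 1/45 + 1/45 → 2/45
merge 2/45 + 8/45 → 2/9
merge 2/9 + 17/45 → 3/5
merge 2/5 + 3/5 → 1
L = 2/45 + 2/9 + 3/5 + 1 = 28/15 ≈ 1.867 bits/symbol.

1.867 bits/symbol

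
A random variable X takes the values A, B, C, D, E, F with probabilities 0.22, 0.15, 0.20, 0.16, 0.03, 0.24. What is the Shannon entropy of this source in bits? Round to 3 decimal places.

H = −Σ pᵢ log₂ pᵢ.
−0.22·log₂(0.22) = 0.4806
−0.15·log₂(0.15) = 0.4105
−0.20·log₂(0.20) = 0.4644
−0.16·log₂(0.16) = 0.4230
−0.03·log₂(0.03) = 0.1518
−0.24·log₂(0.24) = 0.4941
Sum ≈ 2.4244 → 2.424 bits.

2.424 bits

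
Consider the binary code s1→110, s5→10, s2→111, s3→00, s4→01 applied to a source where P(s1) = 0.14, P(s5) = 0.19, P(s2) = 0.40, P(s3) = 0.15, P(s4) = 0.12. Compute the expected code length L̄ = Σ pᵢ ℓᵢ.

L̄ = Σ pᵢ·ℓᵢ = 0.14·3 + 0.19·2 + 0.40·3 + 0.15·2 + 0.12·2 = 2.54 bits/symbol.

2.54 bits/symbol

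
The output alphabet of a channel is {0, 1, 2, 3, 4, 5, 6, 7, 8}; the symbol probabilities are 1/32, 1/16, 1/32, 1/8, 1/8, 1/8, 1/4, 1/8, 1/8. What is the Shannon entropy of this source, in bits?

Each probability is a power of 1/2, so log₂(1/p) is an integer.
H = Σ p·log₂(1/p) = 1/32·5 + 1/16·4 + 1/32·5 + 1/8·3 + 1/8·3 + 1/8·3 + 1/4·2 + 1/8·3 + 1/8·3 = 2.9375 bits.

2.9375 bits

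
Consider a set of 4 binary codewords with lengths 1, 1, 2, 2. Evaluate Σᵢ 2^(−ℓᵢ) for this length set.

1.5

With common denominator 2^2 = 4: Σ 2^(−ℓᵢ) = 2/4 + 2/4 + 1/4 + 1/4 = 6/4 = 1.5.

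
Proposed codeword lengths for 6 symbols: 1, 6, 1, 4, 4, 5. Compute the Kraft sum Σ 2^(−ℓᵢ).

With common denominator 2^6 = 64: Σ 2^(−ℓᵢ) = 32/64 + 1/64 + 32/64 + 4/64 + 4/64 + 2/64 = 75/64 = 1.171875.

1.171875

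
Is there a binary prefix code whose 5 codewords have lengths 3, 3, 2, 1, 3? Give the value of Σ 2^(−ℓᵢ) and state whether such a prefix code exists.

With common denominator 2^3 = 8: Σ 2^(−ℓᵢ) = 1/8 + 1/8 + 2/8 + 4/8 + 1/8 = 9/8 = 1.125.
Kraft's inequality requires Σ ≤ 1; here Σ = 1.125 > 1, so no such prefix code exists.

1.125; no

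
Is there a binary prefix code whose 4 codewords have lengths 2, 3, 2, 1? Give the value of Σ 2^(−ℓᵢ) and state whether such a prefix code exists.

1.125; no

With common denominator 2^3 = 8: Σ 2^(−ℓᵢ) = 2/8 + 1/8 + 2/8 + 4/8 = 9/8 = 1.125.
Kraft's inequality requires Σ ≤ 1; here Σ = 1.125 > 1, so no such prefix code exists.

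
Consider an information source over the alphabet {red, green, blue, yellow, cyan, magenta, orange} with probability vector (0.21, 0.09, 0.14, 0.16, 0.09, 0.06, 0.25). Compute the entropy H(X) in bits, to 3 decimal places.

H = −Σ pᵢ log₂ pᵢ.
−0.21·log₂(0.21) = 0.4728
−0.09·log₂(0.09) = 0.3127
−0.14·log₂(0.14) = 0.3971
−0.16·log₂(0.16) = 0.4230
−0.09·log₂(0.09) = 0.3127
−0.06·log₂(0.06) = 0.2435
−0.25·log₂(0.25) = 0.5000
Sum ≈ 2.6618 → 2.662 bits.

2.662 bits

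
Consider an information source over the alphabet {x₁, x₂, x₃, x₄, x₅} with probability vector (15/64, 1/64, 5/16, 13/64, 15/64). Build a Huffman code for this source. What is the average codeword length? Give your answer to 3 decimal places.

Repeatedly combine the two least-probable nodes; the expected code length is the sum of the merged weights.
merge 1/64 + 13/64 → 7/32
merge 7/32 + 15/64 → 29/64
merge 15/64 + 5/16 → 35/64
merge 29/64 + 35/64 → 1
L = 7/32 + 29/64 + 35/64 + 1 = 71/32 ≈ 2.219 bits/symbol.

2.219 bits/symbol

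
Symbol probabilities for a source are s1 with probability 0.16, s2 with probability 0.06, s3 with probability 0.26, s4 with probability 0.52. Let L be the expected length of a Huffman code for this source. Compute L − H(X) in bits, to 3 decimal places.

0.038 bits

Entropy H = −Σ p log₂ p ≈ 1.6624 bits.
Huffman merges: 3/50+4/25→11/50; 11/50+13/50→12/25; 12/25+13/25→1. L = 17/10 ≈ 1.7000.
L − H = 1.7000 − 1.6624 = 0.038 bits.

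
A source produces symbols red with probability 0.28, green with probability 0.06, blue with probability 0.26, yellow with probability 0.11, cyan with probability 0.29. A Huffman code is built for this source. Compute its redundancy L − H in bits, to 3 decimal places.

Entropy H = −Σ p log₂ p ≈ 2.1312 bits.
Huffman merges: 3/50+11/100→17/100; 17/100+13/50→43/100; 7/25+29/100→57/100; 43/100+57/100→1. L = 217/100 ≈ 2.1700.
L − H = 2.1700 − 2.1312 = 0.039 bits.

0.039 bits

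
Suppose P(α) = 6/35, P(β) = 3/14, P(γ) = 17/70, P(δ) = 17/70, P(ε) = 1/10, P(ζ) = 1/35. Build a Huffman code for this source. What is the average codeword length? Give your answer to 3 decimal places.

Repeatedly combine the two least-probable nodes; the expected code length is the sum of the merged weights.
merge 1/35 + 1/10 → 9/70
merge 9/70 + 6/35 → 3/10
merge 3/14 + 17/70 → 16/35
merge 17/70 + 3/10 → 19/35
merge 16/35 + 19/35 → 1
L = 9/70 + 3/10 + 16/35 + 19/35 + 1 = 17/7 ≈ 2.429 bits/symbol.

2.429 bits/symbol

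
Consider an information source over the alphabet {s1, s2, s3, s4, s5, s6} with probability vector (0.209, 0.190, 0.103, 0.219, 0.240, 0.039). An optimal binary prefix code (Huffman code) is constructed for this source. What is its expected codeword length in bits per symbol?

2.474 bits/symbol

Repeatedly combine the two least-probable nodes; the expected code length is the sum of the merged weights.
merge 39/1000 + 103/1000 → 71/500
merge 71/500 + 19/100 → 83/250
merge 209/1000 + 219/1000 → 107/250
merge 6/25 + 83/250 → 143/250
merge 107/250 + 143/250 → 1
L = 71/500 + 83/250 + 107/250 + 143/250 + 1 = 1237/500 = 2.474 bits/symbol.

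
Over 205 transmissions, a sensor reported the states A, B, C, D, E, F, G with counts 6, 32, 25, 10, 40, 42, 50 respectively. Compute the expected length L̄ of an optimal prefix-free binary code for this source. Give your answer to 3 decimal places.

Probabilities are the counts divided by 205.
Repeatedly combine the two least-probable nodes; the expected code length is the sum of the merged weights.
merge 6/205 + 2/41 → 16/205
merge 16/205 + 5/41 → 1/5
merge 32/205 + 8/41 → 72/205
merge 1/5 + 42/205 → 83/205
merge 10/41 + 72/205 → 122/205
merge 83/205 + 122/205 → 1
L = 16/205 + 1/5 + 72/205 + 83/205 + 122/205 + 1 = 539/205 ≈ 2.629 bits/symbol.

2.629 bits/symbol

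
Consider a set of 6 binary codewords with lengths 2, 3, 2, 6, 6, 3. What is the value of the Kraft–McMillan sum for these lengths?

With common denominator 2^6 = 64: Σ 2^(−ℓᵢ) = 16/64 + 8/64 + 16/64 + 1/64 + 1/64 + 8/64 = 50/64 = 0.78125.

0.78125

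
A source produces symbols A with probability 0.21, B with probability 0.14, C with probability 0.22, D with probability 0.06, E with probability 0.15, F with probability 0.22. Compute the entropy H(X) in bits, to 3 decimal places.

H = −Σ pᵢ log₂ pᵢ.
−0.21·log₂(0.21) = 0.4728
−0.14·log₂(0.14) = 0.3971
−0.22·log₂(0.22) = 0.4806
−0.06·log₂(0.06) = 0.2435
−0.15·log₂(0.15) = 0.4105
−0.22·log₂(0.22) = 0.4806
Sum ≈ 2.4852 → 2.485 bits.

2.485 bits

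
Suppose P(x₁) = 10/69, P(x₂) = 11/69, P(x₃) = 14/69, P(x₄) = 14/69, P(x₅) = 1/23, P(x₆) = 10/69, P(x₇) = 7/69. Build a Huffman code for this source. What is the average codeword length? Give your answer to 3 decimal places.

2.739 bits/symbol

Repeatedly combine the two least-probable nodes; the expected code length is the sum of the merged weights.
merge 1/23 + 7/69 → 10/69
merge 10/69 + 10/69 → 20/69
merge 10/69 + 11/69 → 7/23
merge 14/69 + 14/69 → 28/69
merge 20/69 + 7/23 → 41/69
merge 28/69 + 41/69 → 1
L = 10/69 + 20/69 + 7/23 + 28/69 + 41/69 + 1 = 63/23 ≈ 2.739 bits/symbol.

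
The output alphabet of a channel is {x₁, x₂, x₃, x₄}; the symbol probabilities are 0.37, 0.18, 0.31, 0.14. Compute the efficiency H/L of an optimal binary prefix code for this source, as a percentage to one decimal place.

97.3%

Entropy H = −Σ p log₂ p ≈ 1.8969 bits.
Huffman merges: 7/50+9/50→8/25; 31/100+8/25→63/100; 37/100+63/100→1. L = 39/20 ≈ 1.9500.
Efficiency = H/L = 1.8969/1.9500 = 97.3%.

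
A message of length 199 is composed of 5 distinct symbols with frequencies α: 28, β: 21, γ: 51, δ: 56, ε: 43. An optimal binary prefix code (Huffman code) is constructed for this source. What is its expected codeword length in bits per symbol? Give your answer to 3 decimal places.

2.246 bits/symbol

Probabilities are the counts divided by 199.
Repeatedly combine the two least-probable nodes; the expected code length is the sum of the merged weights.
merge 21/199 + 28/199 → 49/199
merge 43/199 + 49/199 → 92/199
merge 51/199 + 56/199 → 107/199
merge 92/199 + 107/199 → 1
L = 49/199 + 92/199 + 107/199 + 1 = 447/199 ≈ 2.246 bits/symbol.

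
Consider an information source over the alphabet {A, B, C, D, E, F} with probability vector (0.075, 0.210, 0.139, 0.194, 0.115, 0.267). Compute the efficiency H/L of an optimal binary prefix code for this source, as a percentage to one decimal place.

Entropy H = −Σ p log₂ p ≈ 2.4753 bits.
Huffman merges: 3/40+23/200→19/100; 139/1000+19/100→329/1000; 97/500+21/100→101/250; 267/1000+329/1000→149/250; 101/250+149/250→1. L = 2519/1000 ≈ 2.5190.
Efficiency = H/L = 2.4753/2.5190 = 98.3%.

98.3%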